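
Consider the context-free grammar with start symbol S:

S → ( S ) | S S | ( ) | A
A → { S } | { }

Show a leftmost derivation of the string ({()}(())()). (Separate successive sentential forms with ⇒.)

S ⇒ (S)   [S → ( S )]
(S) ⇒ (SS)   [S → S S]
(SS) ⇒ (SSS)   [S → S S]
(SSS) ⇒ (ASS)   [S → A]
(ASS) ⇒ ({S}SS)   [A → { S }]
({S}SS) ⇒ ({()}SS)   [S → ( )]
({()}SS) ⇒ ({()}(S)S)   [S → ( S )]
({()}(S)S) ⇒ ({()}(())S)   [S → ( )]
({()}(())S) ⇒ ({()}(())())   [S → ( )]

S⇒(S)⇒(SS)⇒(SSS)⇒(ASS)⇒({S}SS)⇒({()}SS)⇒({()}(S)S)⇒({()}(())S)⇒({()}(())())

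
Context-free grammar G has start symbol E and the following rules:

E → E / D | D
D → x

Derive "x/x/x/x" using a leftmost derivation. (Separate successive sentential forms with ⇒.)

E ⇒ E/D ⇒ E/D/D ⇒ E/D/D/D ⇒ D/D/D/D ⇒ x/D/D/D ⇒ x/x/D/D ⇒ x/x/x/D ⇒ x/x/x/x

E ⇒ E/D   [E → E / D]
E/D ⇒ E/D/D   [E → E / D]
E/D/D ⇒ E/D/D/D   [E → E / D]
E/D/D/D ⇒ D/D/D/D   [E → D]
D/D/D/D ⇒ x/D/D/D   [D → x]
x/D/D/D ⇒ x/x/D/D   [D → x]
x/x/D/D ⇒ x/x/x/D   [D → x]
x/x/x/D ⇒ x/x/x/x   [D → x]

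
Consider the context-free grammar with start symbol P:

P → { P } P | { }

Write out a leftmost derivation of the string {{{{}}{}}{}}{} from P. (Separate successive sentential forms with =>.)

P => {P}P   [P → { P } P]
{P}P => {{P}P}P   [P → { P } P]
{{P}P}P => {{{P}P}P}P   [P → { P } P]
{{{P}P}P}P => {{{{}}P}P}P   [P → { }]
{{{{}}P}P}P => {{{{}}{}}P}P   [P → { }]
{{{{}}{}}P}P => {{{{}}{}}{}}P   [P → { }]
{{{{}}{}}{}}P => {{{{}}{}}{}}{}   [P → { }]

P => {P}P => {{P}P}P => {{{P}P}P}P => {{{{}}P}P}P => {{{{}}{}}P}P => {{{{}}{}}{}}P => {{{{}}{}}{}}{}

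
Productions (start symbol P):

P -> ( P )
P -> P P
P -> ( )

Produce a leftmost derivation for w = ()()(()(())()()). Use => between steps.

P => PP   [P -> P P]
PP => PPP   [P -> P P]
PPP => ()PP   [P -> ( )]
()PP => ()()P   [P -> ( )]
()()P => ()()(P)   [P -> ( P )]
()()(P) => ()()(PP)   [P -> P P]
()()(PP) => ()()(PPP)   [P -> P P]
()()(PPP) => ()()(()PP)   [P -> ( )]
()()(()PP) => ()()(()(P)P)   [P -> ( P )]
()()(()(P)P) => ()()(()(())P)   [P -> ( )]
()()(()(())P) => ()()(()(())PP)   [P -> P P]
()()(()(())PP) => ()()(()(())()P)   [P -> ( )]
()()(()(())()P) => ()()(()(())()())   [P -> ( )]

P => PP => PPP => ()PP => ()()P => ()()(P) => ()()(PP) => ()()(PPP) => ()()(()PP) => ()()(()(P)P) => ()()(()(())P) => ()()(()(())PP) => ()()(()(())()P) => ()()(()(())()())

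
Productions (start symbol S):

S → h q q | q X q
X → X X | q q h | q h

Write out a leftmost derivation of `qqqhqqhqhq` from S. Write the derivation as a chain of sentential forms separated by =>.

S => qXq   [S → q X q]
qXq => qXXq   [X → X X]
qXXq => qXXXq   [X → X X]
qXXXq => qqqhXXq   [X → q q h]
qqqhXXq => qqqhqqhXq   [X → q q h]
qqqhqqhXq => qqqhqqhqhq   [X → q h]

S => qXq => qXXq => qXXXq => qqqhXXq => qqqhqqhXq => qqqhqqhqhq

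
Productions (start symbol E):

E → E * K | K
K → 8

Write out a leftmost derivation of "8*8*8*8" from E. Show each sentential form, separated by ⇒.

E ⇒ E*K ⇒ E*K*K ⇒ E*K*K*K ⇒ K*K*K*K ⇒ 8*K*K*K ⇒ 8*8*K*K ⇒ 8*8*8*K ⇒ 8*8*8*8

E ⇒ E*K   [E → E * K]
E*K ⇒ E*K*K   [E → E * K]
E*K*K ⇒ E*K*K*K   [E → E * K]
E*K*K*K ⇒ K*K*K*K   [E → K]
K*K*K*K ⇒ 8*K*K*K   [K → 8]
8*K*K*K ⇒ 8*8*K*K   [K → 8]
8*8*K*K ⇒ 8*8*8*K   [K → 8]
8*8*8*K ⇒ 8*8*8*8   [K → 8]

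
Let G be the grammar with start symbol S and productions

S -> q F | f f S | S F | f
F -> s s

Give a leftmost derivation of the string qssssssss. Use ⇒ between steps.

S ⇒ SF   [S -> S F]
SF ⇒ SFF   [S -> S F]
SFF ⇒ SFFF   [S -> S F]
SFFF ⇒ qFFFF   [S -> q F]
qFFFF ⇒ qssFFF   [F -> s s]
qssFFF ⇒ qssssFF   [F -> s s]
qssssFF ⇒ qssssssF   [F -> s s]
qssssssF ⇒ qssssssss   [F -> s s]

S ⇒ SF ⇒ SFF ⇒ SFFF ⇒ qFFFF ⇒ qssFFF ⇒ qssssFF ⇒ qssssssF ⇒ qssssssss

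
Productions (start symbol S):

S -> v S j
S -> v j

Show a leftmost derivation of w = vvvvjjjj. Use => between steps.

S=>vSj=>vvSjj=>vvvSjjj=>vvvvjjjj

S => vSj   [S -> v S j]
vSj => vvSjj   [S -> v S j]
vvSjj => vvvSjjj   [S -> v S j]
vvvSjjj => vvvvjjjj   [S -> v j]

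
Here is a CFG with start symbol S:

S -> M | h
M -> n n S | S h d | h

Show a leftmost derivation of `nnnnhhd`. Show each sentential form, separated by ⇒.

S ⇒ M ⇒ nnS ⇒ nnM ⇒ nnShd ⇒ nnMhd ⇒ nnnnShd ⇒ nnnnhhd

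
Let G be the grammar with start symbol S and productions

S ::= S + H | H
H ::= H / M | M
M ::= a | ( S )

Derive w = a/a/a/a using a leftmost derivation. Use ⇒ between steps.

S ⇒ H ⇒ H/M ⇒ H/M/M ⇒ H/M/M/M ⇒ M/M/M/M ⇒ a/M/M/M ⇒ a/a/M/M ⇒ a/a/a/M ⇒ a/a/a/a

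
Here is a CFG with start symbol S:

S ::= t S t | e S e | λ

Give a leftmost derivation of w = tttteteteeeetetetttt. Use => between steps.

S => tSt => ttStt => tttSttt => ttttStttt => tttteSetttt => ttttetStetttt => tttteteSetetttt => ttttetetStetetttt => tttteteteSetetetttt => tttteteteeSeetetetttt => tttteteteeeetetetttt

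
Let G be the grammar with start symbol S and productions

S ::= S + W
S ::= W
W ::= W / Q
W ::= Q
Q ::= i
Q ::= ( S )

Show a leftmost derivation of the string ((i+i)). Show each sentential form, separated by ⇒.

S ⇒ W ⇒ Q ⇒ (S) ⇒ (W) ⇒ (Q) ⇒ ((S)) ⇒ ((S+W)) ⇒ ((W+W)) ⇒ ((Q+W)) ⇒ ((i+W)) ⇒ ((i+Q)) ⇒ ((i+i))

S ⇒ W   [S ::= W]
W ⇒ Q   [W ::= Q]
Q ⇒ (S)   [Q ::= ( S )]
(S) ⇒ (W)   [S ::= W]
(W) ⇒ (Q)   [W ::= Q]
(Q) ⇒ ((S))   [Q ::= ( S )]
((S)) ⇒ ((S+W))   [S ::= S + W]
((S+W)) ⇒ ((W+W))   [S ::= W]
((W+W)) ⇒ ((Q+W))   [W ::= Q]
((Q+W)) ⇒ ((i+W))   [Q ::= i]
((i+W)) ⇒ ((i+Q))   [W ::= Q]
((i+Q)) ⇒ ((i+i))   [Q ::= i]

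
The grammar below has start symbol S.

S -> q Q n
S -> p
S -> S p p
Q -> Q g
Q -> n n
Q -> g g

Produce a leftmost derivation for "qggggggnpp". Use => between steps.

S=>Spp=>qQnpp=>qQgnpp=>qQggnpp=>qQgggnpp=>qQggggnpp=>qggggggnpp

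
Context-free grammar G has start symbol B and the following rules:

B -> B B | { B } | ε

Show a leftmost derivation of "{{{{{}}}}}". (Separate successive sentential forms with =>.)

B => BB   [B -> B B]
BB => {B}B   [B -> { B }]
{B}B => {BB}B   [B -> B B]
{BB}B => {{B}B}B   [B -> { B }]
{{B}B}B => {{BB}B}B   [B -> B B]
{{BB}B}B => {{{B}B}B}B   [B -> { B }]
{{{B}B}B}B => {{{{B}}B}B}B   [B -> { B }]
{{{{B}}B}B}B => {{{{{B}}}B}B}B   [B -> { B }]
{{{{{B}}}B}B}B => {{{{{}}}B}B}B   [B -> ε]
{{{{{}}}B}B}B => {{{{{}}}}B}B   [B -> ε]
{{{{{}}}}B}B => {{{{{}}}}}B   [B -> ε]
{{{{{}}}}}B => {{{{{}}}}}   [B -> ε]

B => BB => {B}B => {BB}B => {{B}B}B => {{BB}B}B => {{{B}B}B}B => {{{{B}}B}B}B => {{{{{B}}}B}B}B => {{{{{}}}B}B}B => {{{{{}}}}B}B => {{{{{}}}}}B => {{{{{}}}}}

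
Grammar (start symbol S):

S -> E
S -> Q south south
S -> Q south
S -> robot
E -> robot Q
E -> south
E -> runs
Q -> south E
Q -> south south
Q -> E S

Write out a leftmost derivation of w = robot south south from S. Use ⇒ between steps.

S ⇒ E ⇒ robot Q ⇒ robot south south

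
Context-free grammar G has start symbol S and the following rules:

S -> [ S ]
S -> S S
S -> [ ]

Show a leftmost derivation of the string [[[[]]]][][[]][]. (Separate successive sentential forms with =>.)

S => SS => [S]S => [[S]]S => [[[S]]]S => [[[[]]]]S => [[[[]]]]SS => [[[[]]]][]S => [[[[]]]][]SS => [[[[]]]][][S]S => [[[[]]]][][[]]S => [[[[]]]][][[]][]

S => SS   [S -> S S]
SS => [S]S   [S -> [ S ]]
[S]S => [[S]]S   [S -> [ S ]]
[[S]]S => [[[S]]]S   [S -> [ S ]]
[[[S]]]S => [[[[]]]]S   [S -> [ ]]
[[[[]]]]S => [[[[]]]]SS   [S -> S S]
[[[[]]]]SS => [[[[]]]][]S   [S -> [ ]]
[[[[]]]][]S => [[[[]]]][]SS   [S -> S S]
[[[[]]]][]SS => [[[[]]]][][S]S   [S -> [ S ]]
[[[[]]]][][S]S => [[[[]]]][][[]]S   [S -> [ ]]
[[[[]]]][][[]]S => [[[[]]]][][[]][]   [S -> [ ]]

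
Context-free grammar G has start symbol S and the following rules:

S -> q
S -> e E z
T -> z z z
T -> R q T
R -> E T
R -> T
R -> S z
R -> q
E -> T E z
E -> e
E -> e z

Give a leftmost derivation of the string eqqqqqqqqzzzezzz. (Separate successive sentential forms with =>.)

S => eEz   [S -> e E z]
eEz => eTEzz   [E -> T E z]
eTEzz => eRqTEzz   [T -> R q T]
eRqTEzz => eqqTEzz   [R -> q]
eqqTEzz => eqqRqTEzz   [T -> R q T]
eqqRqTEzz => eqqqqTEzz   [R -> q]
eqqqqTEzz => eqqqqRqTEzz   [T -> R q T]
eqqqqRqTEzz => eqqqqqqTEzz   [R -> q]
eqqqqqqTEzz => eqqqqqqRqTEzz   [T -> R q T]
eqqqqqqRqTEzz => eqqqqqqqqTEzz   [R -> q]
eqqqqqqqqTEzz => eqqqqqqqqzzzEzz   [T -> z z z]
eqqqqqqqqzzzEzz => eqqqqqqqqzzzezzz   [E -> e z]

S => eEz => eTEzz => eRqTEzz => eqqTEzz => eqqRqTEzz => eqqqqTEzz => eqqqqRqTEzz => eqqqqqqTEzz => eqqqqqqRqTEzz => eqqqqqqqqTEzz => eqqqqqqqqzzzEzz => eqqqqqqqqzzzezzz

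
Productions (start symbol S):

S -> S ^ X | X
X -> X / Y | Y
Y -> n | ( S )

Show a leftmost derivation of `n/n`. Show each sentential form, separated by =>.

S => X   [S -> X]
X => X/Y   [X -> X / Y]
X/Y => Y/Y   [X -> Y]
Y/Y => n/Y   [Y -> n]
n/Y => n/n   [Y -> n]

S=>X=>X/Y=>Y/Y=>n/Y=>n/n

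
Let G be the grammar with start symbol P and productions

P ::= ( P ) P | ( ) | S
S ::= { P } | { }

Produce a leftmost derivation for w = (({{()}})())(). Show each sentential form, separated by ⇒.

P ⇒ (P)P ⇒ ((P)P)P ⇒ ((S)P)P ⇒ (({P})P)P ⇒ (({S})P)P ⇒ (({{P}})P)P ⇒ (({{()}})P)P ⇒ (({{()}})())P ⇒ (({{()}})())()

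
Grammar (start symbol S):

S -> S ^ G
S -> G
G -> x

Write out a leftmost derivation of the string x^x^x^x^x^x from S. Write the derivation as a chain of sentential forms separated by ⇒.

S ⇒ S^G ⇒ S^G^G ⇒ S^G^G^G ⇒ S^G^G^G^G ⇒ S^G^G^G^G^G ⇒ G^G^G^G^G^G ⇒ x^G^G^G^G^G ⇒ x^x^G^G^G^G ⇒ x^x^x^G^G^G ⇒ x^x^x^x^G^G ⇒ x^x^x^x^x^G ⇒ x^x^x^x^x^x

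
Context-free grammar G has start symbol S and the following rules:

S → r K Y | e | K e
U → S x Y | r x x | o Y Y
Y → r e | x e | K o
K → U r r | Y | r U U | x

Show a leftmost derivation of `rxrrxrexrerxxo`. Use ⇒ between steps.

S ⇒ rKY ⇒ rxY ⇒ rxKo ⇒ rxrUUo ⇒ rxrSxYUo ⇒ rxrrKYxYUo ⇒ rxrrxYxYUo ⇒ rxrrxrexYUo ⇒ rxrrxrexreUo ⇒ rxrrxrexrerxxo

S ⇒ rKY   [S → r K Y]
rKY ⇒ rxY   [K → x]
rxY ⇒ rxKo   [Y → K o]
rxKo ⇒ rxrUUo   [K → r U U]
rxrUUo ⇒ rxrSxYUo   [U → S x Y]
rxrSxYUo ⇒ rxrrKYxYUo   [S → r K Y]
rxrrKYxYUo ⇒ rxrrxYxYUo   [K → x]
rxrrxYxYUo ⇒ rxrrxrexYUo   [Y → r e]
rxrrxrexYUo ⇒ rxrrxrexreUo   [Y → r e]
rxrrxrexreUo ⇒ rxrrxrexrerxxo   [U → r x x]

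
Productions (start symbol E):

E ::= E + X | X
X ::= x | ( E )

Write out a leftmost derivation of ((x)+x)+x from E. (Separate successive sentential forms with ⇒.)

E ⇒ E+X   [E ::= E + X]
E+X ⇒ X+X   [E ::= X]
X+X ⇒ (E)+X   [X ::= ( E )]
(E)+X ⇒ (E+X)+X   [E ::= E + X]
(E+X)+X ⇒ (X+X)+X   [E ::= X]
(X+X)+X ⇒ ((E)+X)+X   [X ::= ( E )]
((E)+X)+X ⇒ ((X)+X)+X   [E ::= X]
((X)+X)+X ⇒ ((x)+X)+X   [X ::= x]
((x)+X)+X ⇒ ((x)+x)+X   [X ::= x]
((x)+x)+X ⇒ ((x)+x)+x   [X ::= x]

E ⇒ E+X ⇒ X+X ⇒ (E)+X ⇒ (E+X)+X ⇒ (X+X)+X ⇒ ((E)+X)+X ⇒ ((X)+X)+X ⇒ ((x)+X)+X ⇒ ((x)+x)+X ⇒ ((x)+x)+x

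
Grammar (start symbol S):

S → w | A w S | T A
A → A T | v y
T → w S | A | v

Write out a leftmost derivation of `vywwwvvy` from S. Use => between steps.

S => AwS => ATwS => vyTwS => vywSwS => vywwwS => vywwwTA => vywwwvA => vywwwvvy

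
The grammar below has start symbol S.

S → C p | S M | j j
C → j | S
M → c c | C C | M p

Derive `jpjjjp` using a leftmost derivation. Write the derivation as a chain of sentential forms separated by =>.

S => SM   [S → S M]
SM => CpM   [S → C p]
CpM => jpM   [C → j]
jpM => jpCC   [M → C C]
jpCC => jpSC   [C → S]
jpSC => jpjjC   [S → j j]
jpjjC => jpjjS   [C → S]
jpjjS => jpjjCp   [S → C p]
jpjjCp => jpjjjp   [C → j]

S => SM => CpM => jpM => jpCC => jpSC => jpjjC => jpjjS => jpjjCp => jpjjjp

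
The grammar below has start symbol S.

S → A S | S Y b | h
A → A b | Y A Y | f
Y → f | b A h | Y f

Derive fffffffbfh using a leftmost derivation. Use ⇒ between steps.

S ⇒ AS   [S → A S]
AS ⇒ YAYS   [A → Y A Y]
YAYS ⇒ fAYS   [Y → f]
fAYS ⇒ fAbYS   [A → A b]
fAbYS ⇒ fYAYbYS   [A → Y A Y]
fYAYbYS ⇒ ffAYbYS   [Y → f]
ffAYbYS ⇒ ffYAYYbYS   [A → Y A Y]
ffYAYYbYS ⇒ ffYfAYYbYS   [Y → Y f]
ffYfAYYbYS ⇒ ffffAYYbYS   [Y → f]
ffffAYYbYS ⇒ fffffYYbYS   [A → f]
fffffYYbYS ⇒ ffffffYbYS   [Y → f]
ffffffYbYS ⇒ fffffffbYS   [Y → f]
fffffffbYS ⇒ fffffffbfS   [Y → f]
fffffffbfS ⇒ fffffffbfh   [S → h]

S ⇒ AS ⇒ YAYS ⇒ fAYS ⇒ fAbYS ⇒ fYAYbYS ⇒ ffAYbYS ⇒ ffYAYYbYS ⇒ ffYfAYYbYS ⇒ ffffAYYbYS ⇒ fffffYYbYS ⇒ ffffffYbYS ⇒ fffffffbYS ⇒ fffffffbfS ⇒ fffffffbfh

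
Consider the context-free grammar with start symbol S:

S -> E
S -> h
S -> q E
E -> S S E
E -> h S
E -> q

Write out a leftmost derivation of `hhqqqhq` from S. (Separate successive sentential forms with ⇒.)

S ⇒ E ⇒ hS ⇒ hE ⇒ hhS ⇒ hhqE ⇒ hhqSSE ⇒ hhqqESE ⇒ hhqqqSE ⇒ hhqqqhE ⇒ hhqqqhq

S ⇒ E   [S -> E]
E ⇒ hS   [E -> h S]
hS ⇒ hE   [S -> E]
hE ⇒ hhS   [E -> h S]
hhS ⇒ hhqE   [S -> q E]
hhqE ⇒ hhqSSE   [E -> S S E]
hhqSSE ⇒ hhqqESE   [S -> q E]
hhqqESE ⇒ hhqqqSE   [E -> q]
hhqqqSE ⇒ hhqqqhE   [S -> h]
hhqqqhE ⇒ hhqqqhq   [E -> q]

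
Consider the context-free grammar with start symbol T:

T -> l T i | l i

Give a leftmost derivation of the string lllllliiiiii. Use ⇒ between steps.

T ⇒ lTi   [T -> l T i]
lTi ⇒ llTii   [T -> l T i]
llTii ⇒ lllTiii   [T -> l T i]
lllTiii ⇒ llllTiiii   [T -> l T i]
llllTiiii ⇒ lllllTiiiii   [T -> l T i]
lllllTiiiii ⇒ lllllliiiiii   [T -> l i]

T ⇒ lTi ⇒ llTii ⇒ lllTiii ⇒ llllTiiii ⇒ lllllTiiiii ⇒ lllllliiiiii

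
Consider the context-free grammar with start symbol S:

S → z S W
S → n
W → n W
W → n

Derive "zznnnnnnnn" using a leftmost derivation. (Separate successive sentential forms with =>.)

S=>zSW=>zzSWW=>zznWW=>zznnWW=>zznnnWW=>zznnnnWW=>zznnnnnW=>zznnnnnnW=>zznnnnnnnW=>zznnnnnnnn

S => zSW   [S → z S W]
zSW => zzSWW   [S → z S W]
zzSWW => zznWW   [S → n]
zznWW => zznnWW   [W → n W]
zznnWW => zznnnWW   [W → n W]
zznnnWW => zznnnnWW   [W → n W]
zznnnnWW => zznnnnnW   [W → n]
zznnnnnW => zznnnnnnW   [W → n W]
zznnnnnnW => zznnnnnnnW   [W → n W]
zznnnnnnnW => zznnnnnnnn   [W → n]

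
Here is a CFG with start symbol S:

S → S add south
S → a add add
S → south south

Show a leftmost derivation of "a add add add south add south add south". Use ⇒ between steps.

S ⇒ S add south ⇒ S add south add south ⇒ S add south add south add south ⇒ a add add add south add south add south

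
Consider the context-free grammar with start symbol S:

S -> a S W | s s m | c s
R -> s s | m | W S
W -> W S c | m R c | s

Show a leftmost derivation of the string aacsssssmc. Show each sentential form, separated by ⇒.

S ⇒ aSW   [S -> a S W]
aSW ⇒ aaSWW   [S -> a S W]
aaSWW ⇒ aacsWW   [S -> c s]
aacsWW ⇒ aacssW   [W -> s]
aacssW ⇒ aacssWSc   [W -> W S c]
aacssWSc ⇒ aacsssSc   [W -> s]
aacsssSc ⇒ aacsssssmc   [S -> s s m]

S⇒aSW⇒aaSWW⇒aacsWW⇒aacssW⇒aacssWSc⇒aacsssSc⇒aacsssssmc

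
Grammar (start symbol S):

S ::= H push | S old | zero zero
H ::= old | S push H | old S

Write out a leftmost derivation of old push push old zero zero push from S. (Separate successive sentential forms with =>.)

S => H push   [S ::= H push]
H push => S push H push   [H ::= S push H]
S push H push => H push push H push   [S ::= H push]
H push push H push => old push push H push   [H ::= old]
old push push H push => old push push old S push   [H ::= old S]
old push push old S push => old push push old zero zero push   [S ::= zero zero]

S => H push => S push H push => H push push H push => old push push H push => old push push old S push => old push push old zero zero push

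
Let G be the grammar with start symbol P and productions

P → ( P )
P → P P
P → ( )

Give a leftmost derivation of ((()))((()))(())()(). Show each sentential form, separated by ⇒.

P ⇒ PP   [P → P P]
PP ⇒ PPP   [P → P P]
PPP ⇒ PPPP   [P → P P]
PPPP ⇒ (P)PPP   [P → ( P )]
(P)PPP ⇒ ((P))PPP   [P → ( P )]
((P))PPP ⇒ ((()))PPP   [P → ( )]
((()))PPP ⇒ ((()))PPPP   [P → P P]
((()))PPPP ⇒ ((()))(P)PPP   [P → ( P )]
((()))(P)PPP ⇒ ((()))((P))PPP   [P → ( P )]
((()))((P))PPP ⇒ ((()))((()))PPP   [P → ( )]
((()))((()))PPP ⇒ ((()))((()))(P)PP   [P → ( P )]
((()))((()))(P)PP ⇒ ((()))((()))(())PP   [P → ( )]
((()))((()))(())PP ⇒ ((()))((()))(())()P   [P → ( )]
((()))((()))(())()P ⇒ ((()))((()))(())()()   [P → ( )]

P ⇒ PP ⇒ PPP ⇒ PPPP ⇒ (P)PPP ⇒ ((P))PPP ⇒ ((()))PPP ⇒ ((()))PPPP ⇒ ((()))(P)PPP ⇒ ((()))((P))PPP ⇒ ((()))((()))PPP ⇒ ((()))((()))(P)PP ⇒ ((()))((()))(())PP ⇒ ((()))((()))(())()P ⇒ ((()))((()))(())()()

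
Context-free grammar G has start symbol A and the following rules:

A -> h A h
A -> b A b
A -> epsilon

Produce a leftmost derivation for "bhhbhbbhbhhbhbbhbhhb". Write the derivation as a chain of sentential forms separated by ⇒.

A ⇒ bAb ⇒ bhAhb ⇒ bhhAhhb ⇒ bhhbAbhhb ⇒ bhhbhAhbhhb ⇒ bhhbhbAbhbhhb ⇒ bhhbhbbAbbhbhhb ⇒ bhhbhbbhAhbbhbhhb ⇒ bhhbhbbhbAbhbbhbhhb ⇒ bhhbhbbhbhAhbhbbhbhhb ⇒ bhhbhbbhbhhbhbbhbhhb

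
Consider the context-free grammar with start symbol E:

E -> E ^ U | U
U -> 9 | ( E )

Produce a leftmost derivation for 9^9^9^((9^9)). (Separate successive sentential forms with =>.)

E => E^U => E^U^U => E^U^U^U => U^U^U^U => 9^U^U^U => 9^9^U^U => 9^9^9^U => 9^9^9^(E) => 9^9^9^(U) => 9^9^9^((E)) => 9^9^9^((E^U)) => 9^9^9^((U^U)) => 9^9^9^((9^U)) => 9^9^9^((9^9))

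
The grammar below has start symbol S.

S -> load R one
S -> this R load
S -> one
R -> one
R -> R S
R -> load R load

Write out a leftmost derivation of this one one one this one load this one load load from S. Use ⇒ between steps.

S ⇒ this R load   [S -> this R load]
this R load ⇒ this R S load   [R -> R S]
this R S load ⇒ this R S S load   [R -> R S]
this R S S load ⇒ this R S S S load   [R -> R S]
this R S S S load ⇒ this R S S S S load   [R -> R S]
this R S S S S load ⇒ this one S S S S load   [R -> one]
this one S S S S load ⇒ this one one S S S load   [S -> one]
this one one S S S load ⇒ this one one one S S load   [S -> one]
this one one one S S load ⇒ this one one one this R load S load   [S -> this R load]
this one one one this R load S load ⇒ this one one one this one load S load   [R -> one]
this one one one this one load S load ⇒ this one one one this one load this R load load   [S -> this R load]
this one one one this one load this R load load ⇒ this one one one this one load this one load load   [R -> one]

S ⇒ this R load ⇒ this R S load ⇒ this R S S load ⇒ this R S S S load ⇒ this R S S S S load ⇒ this one S S S S load ⇒ this one one S S S load ⇒ this one one one S S load ⇒ this one one one this R load S load ⇒ this one one one this one load S load ⇒ this one one one this one load this R load load ⇒ this one one one this one load this one load load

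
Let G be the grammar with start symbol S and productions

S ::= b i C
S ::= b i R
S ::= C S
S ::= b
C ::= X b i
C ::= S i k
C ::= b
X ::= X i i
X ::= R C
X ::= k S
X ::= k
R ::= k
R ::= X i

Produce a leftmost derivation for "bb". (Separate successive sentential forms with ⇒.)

S ⇒ CS   [S ::= C S]
CS ⇒ bS   [C ::= b]
bS ⇒ bb   [S ::= b]

S ⇒ CS ⇒ bS ⇒ bb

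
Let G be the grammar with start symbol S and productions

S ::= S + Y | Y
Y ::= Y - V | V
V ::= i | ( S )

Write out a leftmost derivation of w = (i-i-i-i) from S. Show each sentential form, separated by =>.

S => Y   [S ::= Y]
Y => V   [Y ::= V]
V => (S)   [V ::= ( S )]
(S) => (Y)   [S ::= Y]
(Y) => (Y-V)   [Y ::= Y - V]
(Y-V) => (Y-V-V)   [Y ::= Y - V]
(Y-V-V) => (Y-V-V-V)   [Y ::= Y - V]
(Y-V-V-V) => (V-V-V-V)   [Y ::= V]
(V-V-V-V) => (i-V-V-V)   [V ::= i]
(i-V-V-V) => (i-i-V-V)   [V ::= i]
(i-i-V-V) => (i-i-i-V)   [V ::= i]
(i-i-i-V) => (i-i-i-i)   [V ::= i]

S => Y => V => (S) => (Y) => (Y-V) => (Y-V-V) => (Y-V-V-V) => (V-V-V-V) => (i-V-V-V) => (i-i-V-V) => (i-i-i-V) => (i-i-i-i)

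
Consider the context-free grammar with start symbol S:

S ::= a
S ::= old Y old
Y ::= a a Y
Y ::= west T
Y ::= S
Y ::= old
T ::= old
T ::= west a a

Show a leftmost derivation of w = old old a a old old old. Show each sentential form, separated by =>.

S => old Y old => old S old => old old Y old old => old old a a Y old old => old old a a old old old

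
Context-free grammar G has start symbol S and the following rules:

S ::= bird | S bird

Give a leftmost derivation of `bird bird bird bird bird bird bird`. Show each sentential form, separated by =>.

S => S bird   [S ::= S bird]
S bird => S bird bird   [S ::= S bird]
S bird bird => S bird bird bird   [S ::= S bird]
S bird bird bird => S bird bird bird bird   [S ::= S bird]
S bird bird bird bird => S bird bird bird bird bird   [S ::= S bird]
S bird bird bird bird bird => S bird bird bird bird bird bird   [S ::= S bird]
S bird bird bird bird bird bird => bird bird bird bird bird bird bird   [S ::= bird]

S => S bird => S bird bird => S bird bird bird => S bird bird bird bird => S bird bird bird bird bird => S bird bird bird bird bird bird => bird bird bird bird bird bird bird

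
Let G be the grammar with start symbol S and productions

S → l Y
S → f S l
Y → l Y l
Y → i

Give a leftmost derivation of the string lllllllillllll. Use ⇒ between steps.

S ⇒ lY ⇒ llYl ⇒ lllYll ⇒ llllYlll ⇒ lllllYllll ⇒ llllllYlllll ⇒ lllllllYllllll ⇒ lllllllillllll

S ⇒ lY   [S → l Y]
lY ⇒ llYl   [Y → l Y l]
llYl ⇒ lllYll   [Y → l Y l]
lllYll ⇒ llllYlll   [Y → l Y l]
llllYlll ⇒ lllllYllll   [Y → l Y l]
lllllYllll ⇒ llllllYlllll   [Y → l Y l]
llllllYlllll ⇒ lllllllYllllll   [Y → l Y l]
lllllllYllllll ⇒ lllllllillllll   [Y → i]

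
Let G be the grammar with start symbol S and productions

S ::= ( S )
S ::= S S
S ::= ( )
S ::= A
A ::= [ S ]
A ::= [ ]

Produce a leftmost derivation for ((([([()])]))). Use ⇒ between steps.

S ⇒ (S) ⇒ ((S)) ⇒ (((S))) ⇒ (((A))) ⇒ ((([S]))) ⇒ ((([(S)]))) ⇒ ((([(A)]))) ⇒ ((([([S])]))) ⇒ ((([([()])])))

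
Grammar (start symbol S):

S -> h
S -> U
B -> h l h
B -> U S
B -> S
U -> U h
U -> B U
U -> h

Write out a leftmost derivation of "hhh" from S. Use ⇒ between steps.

S ⇒ U   [S -> U]
U ⇒ BU   [U -> B U]
BU ⇒ USU   [B -> U S]
USU ⇒ hSU   [U -> h]
hSU ⇒ hhU   [S -> h]
hhU ⇒ hhh   [U -> h]

S ⇒ U ⇒ BU ⇒ USU ⇒ hSU ⇒ hhU ⇒ hhh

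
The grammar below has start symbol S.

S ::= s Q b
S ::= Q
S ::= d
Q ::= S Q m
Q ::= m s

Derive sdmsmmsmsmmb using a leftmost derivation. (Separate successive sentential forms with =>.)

S => sQb => sSQmb => sQQmb => sSQmQmb => sdQmQmb => sdmsmQmb => sdmsmSQmmb => sdmsmQQmmb => sdmsmmsQmmb => sdmsmmsmsmmb

S => sQb   [S ::= s Q b]
sQb => sSQmb   [Q ::= S Q m]
sSQmb => sQQmb   [S ::= Q]
sQQmb => sSQmQmb   [Q ::= S Q m]
sSQmQmb => sdQmQmb   [S ::= d]
sdQmQmb => sdmsmQmb   [Q ::= m s]
sdmsmQmb => sdmsmSQmmb   [Q ::= S Q m]
sdmsmSQmmb => sdmsmQQmmb   [S ::= Q]
sdmsmQQmmb => sdmsmmsQmmb   [Q ::= m s]
sdmsmmsQmmb => sdmsmmsmsmmb   [Q ::= m s]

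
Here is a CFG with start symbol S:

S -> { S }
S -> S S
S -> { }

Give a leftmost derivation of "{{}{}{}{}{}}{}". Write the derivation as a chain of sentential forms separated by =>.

S => SS => {S}S => {SS}S => {SSS}S => {SSSS}S => {{}SSS}S => {{}SSSS}S => {{}{}SSS}S => {{}{}{}SS}S => {{}{}{}{}S}S => {{}{}{}{}{}}S => {{}{}{}{}{}}{}

S => SS   [S -> S S]
SS => {S}S   [S -> { S }]
{S}S => {SS}S   [S -> S S]
{SS}S => {SSS}S   [S -> S S]
{SSS}S => {SSSS}S   [S -> S S]
{SSSS}S => {{}SSS}S   [S -> { }]
{{}SSS}S => {{}SSSS}S   [S -> S S]
{{}SSSS}S => {{}{}SSS}S   [S -> { }]
{{}{}SSS}S => {{}{}{}SS}S   [S -> { }]
{{}{}{}SS}S => {{}{}{}{}S}S   [S -> { }]
{{}{}{}{}S}S => {{}{}{}{}{}}S   [S -> { }]
{{}{}{}{}{}}S => {{}{}{}{}{}}{}   [S -> { }]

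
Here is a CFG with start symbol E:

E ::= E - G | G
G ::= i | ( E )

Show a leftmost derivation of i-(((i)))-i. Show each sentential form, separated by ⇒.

E ⇒ E-G ⇒ E-G-G ⇒ G-G-G ⇒ i-G-G ⇒ i-(E)-G ⇒ i-(G)-G ⇒ i-((E))-G ⇒ i-((G))-G ⇒ i-(((E)))-G ⇒ i-(((G)))-G ⇒ i-(((i)))-G ⇒ i-(((i)))-i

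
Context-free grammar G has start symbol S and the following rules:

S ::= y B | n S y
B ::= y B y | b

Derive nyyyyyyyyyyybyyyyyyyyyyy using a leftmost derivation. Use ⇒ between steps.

S ⇒ nSy ⇒ nyBy ⇒ nyyByy ⇒ nyyyByyy ⇒ nyyyyByyyy ⇒ nyyyyyByyyyy ⇒ nyyyyyyByyyyyy ⇒ nyyyyyyyByyyyyyy ⇒ nyyyyyyyyByyyyyyyy ⇒ nyyyyyyyyyByyyyyyyyy ⇒ nyyyyyyyyyyByyyyyyyyyy ⇒ nyyyyyyyyyyyByyyyyyyyyyy ⇒ nyyyyyyyyyyybyyyyyyyyyyy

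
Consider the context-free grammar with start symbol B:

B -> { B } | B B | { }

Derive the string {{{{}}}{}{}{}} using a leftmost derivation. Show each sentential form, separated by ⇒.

B ⇒ {B} ⇒ {BB} ⇒ {BBB} ⇒ {{B}BB} ⇒ {{{B}}BB} ⇒ {{{{}}}BB} ⇒ {{{{}}}{}B} ⇒ {{{{}}}{}BB} ⇒ {{{{}}}{}{}B} ⇒ {{{{}}}{}{}{}}

B ⇒ {B}   [B -> { B }]
{B} ⇒ {BB}   [B -> B B]
{BB} ⇒ {BBB}   [B -> B B]
{BBB} ⇒ {{B}BB}   [B -> { B }]
{{B}BB} ⇒ {{{B}}BB}   [B -> { B }]
{{{B}}BB} ⇒ {{{{}}}BB}   [B -> { }]
{{{{}}}BB} ⇒ {{{{}}}{}B}   [B -> { }]
{{{{}}}{}B} ⇒ {{{{}}}{}BB}   [B -> B B]
{{{{}}}{}BB} ⇒ {{{{}}}{}{}B}   [B -> { }]
{{{{}}}{}{}B} ⇒ {{{{}}}{}{}{}}   [B -> { }]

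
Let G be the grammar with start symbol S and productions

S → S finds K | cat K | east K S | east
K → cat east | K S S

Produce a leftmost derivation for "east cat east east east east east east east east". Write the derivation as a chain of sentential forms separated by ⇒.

S ⇒ east K S   [S → east K S]
east K S ⇒ east K S S S   [K → K S S]
east K S S S ⇒ east K S S S S S   [K → K S S]
east K S S S S S ⇒ east K S S S S S S S   [K → K S S]
east K S S S S S S S ⇒ east cat east S S S S S S S   [K → cat east]
east cat east S S S S S S S ⇒ east cat east east S S S S S S   [S → east]
east cat east east S S S S S S ⇒ east cat east east east S S S S S   [S → east]
east cat east east east S S S S S ⇒ east cat east east east east S S S S   [S → east]
east cat east east east east S S S S ⇒ east cat east east east east east S S S   [S → east]
east cat east east east east east S S S ⇒ east cat east east east east east east S S   [S → east]
east cat east east east east east east S S ⇒ east cat east east east east east east east S   [S → east]
east cat east east east east east east east S ⇒ east cat east east east east east east east east   [S → east]

S ⇒ east K S ⇒ east K S S S ⇒ east K S S S S S ⇒ east K S S S S S S S ⇒ east cat east S S S S S S S ⇒ east cat east east S S S S S S ⇒ east cat east east east S S S S S ⇒ east cat east east east east S S S S ⇒ east cat east east east east east S S S ⇒ east cat east east east east east east S S ⇒ east cat east east east east east east east S ⇒ east cat east east east east east east east east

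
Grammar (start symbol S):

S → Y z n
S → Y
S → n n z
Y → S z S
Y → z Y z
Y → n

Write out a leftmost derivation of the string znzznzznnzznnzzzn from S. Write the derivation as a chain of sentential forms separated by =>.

S => Y   [S → Y]
Y => SzS   [Y → S z S]
SzS => YznzS   [S → Y z n]
YznzS => zYzznzS   [Y → z Y z]
zYzznzS => znzznzS   [Y → n]
znzznzS => znzznzYzn   [S → Y z n]
znzznzYzn => znzznzzYzzn   [Y → z Y z]
znzznzzYzzn => znzznzzSzSzzn   [Y → S z S]
znzznzzSzSzzn => znzznzznnzzSzzn   [S → n n z]
znzznzznnzzSzzn => znzznzznnzznnzzzn   [S → n n z]

S => Y => SzS => YznzS => zYzznzS => znzznzS => znzznzYzn => znzznzzYzzn => znzznzzSzSzzn => znzznzznnzzSzzn => znzznzznnzznnzzzn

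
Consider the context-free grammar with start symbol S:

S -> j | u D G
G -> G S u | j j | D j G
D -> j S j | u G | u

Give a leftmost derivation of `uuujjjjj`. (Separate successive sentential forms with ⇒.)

S ⇒ uDG ⇒ uuG ⇒ uuDjG ⇒ uuuGjG ⇒ uuujjjG ⇒ uuujjjjj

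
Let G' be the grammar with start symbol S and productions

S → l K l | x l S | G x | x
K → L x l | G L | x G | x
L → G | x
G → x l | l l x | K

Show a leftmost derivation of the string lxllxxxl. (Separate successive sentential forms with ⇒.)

S ⇒ lKl ⇒ lGLl ⇒ lKLl ⇒ lxGLl ⇒ lxKLl ⇒ lxGLLl ⇒ lxllxLLl ⇒ lxllxxLl ⇒ lxllxxxl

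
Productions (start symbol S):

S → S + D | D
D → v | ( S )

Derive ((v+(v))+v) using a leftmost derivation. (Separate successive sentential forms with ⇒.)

S⇒D⇒(S)⇒(S+D)⇒(D+D)⇒((S)+D)⇒((S+D)+D)⇒((D+D)+D)⇒((v+D)+D)⇒((v+(S))+D)⇒((v+(D))+D)⇒((v+(v))+D)⇒((v+(v))+v)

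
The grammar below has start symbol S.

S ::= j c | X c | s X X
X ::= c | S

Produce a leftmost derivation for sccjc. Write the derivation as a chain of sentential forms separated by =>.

S => sXX => sSX => sXcX => sccX => sccS => sccjc

S => sXX   [S ::= s X X]
sXX => sSX   [X ::= S]
sSX => sXcX   [S ::= X c]
sXcX => sccX   [X ::= c]
sccX => sccS   [X ::= S]
sccS => sccjc   [S ::= j c]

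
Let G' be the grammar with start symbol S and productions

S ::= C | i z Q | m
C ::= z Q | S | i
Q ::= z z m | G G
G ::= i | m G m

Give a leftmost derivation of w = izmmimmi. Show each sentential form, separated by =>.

S => izQ => izGG => izmGmG => izmmGmmG => izmmimmG => izmmimmi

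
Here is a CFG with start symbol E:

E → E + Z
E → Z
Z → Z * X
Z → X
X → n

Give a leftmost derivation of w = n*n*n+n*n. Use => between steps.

E => E+Z => Z+Z => Z*X+Z => Z*X*X+Z => X*X*X+Z => n*X*X+Z => n*n*X+Z => n*n*n+Z => n*n*n+Z*X => n*n*n+X*X => n*n*n+n*X => n*n*n+n*n

E => E+Z   [E → E + Z]
E+Z => Z+Z   [E → Z]
Z+Z => Z*X+Z   [Z → Z * X]
Z*X+Z => Z*X*X+Z   [Z → Z * X]
Z*X*X+Z => X*X*X+Z   [Z → X]
X*X*X+Z => n*X*X+Z   [X → n]
n*X*X+Z => n*n*X+Z   [X → n]
n*n*X+Z => n*n*n+Z   [X → n]
n*n*n+Z => n*n*n+Z*X   [Z → Z * X]
n*n*n+Z*X => n*n*n+X*X   [Z → X]
n*n*n+X*X => n*n*n+n*X   [X → n]
n*n*n+n*X => n*n*n+n*n   [X → n]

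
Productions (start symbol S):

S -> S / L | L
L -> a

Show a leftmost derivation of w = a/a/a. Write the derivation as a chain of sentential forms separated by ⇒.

S⇒S/L⇒S/L/L⇒L/L/L⇒a/L/L⇒a/a/L⇒a/a/a

S ⇒ S/L   [S -> S / L]
S/L ⇒ S/L/L   [S -> S / L]
S/L/L ⇒ L/L/L   [S -> L]
L/L/L ⇒ a/L/L   [L -> a]
a/L/L ⇒ a/a/L   [L -> a]
a/a/L ⇒ a/a/a   [L -> a]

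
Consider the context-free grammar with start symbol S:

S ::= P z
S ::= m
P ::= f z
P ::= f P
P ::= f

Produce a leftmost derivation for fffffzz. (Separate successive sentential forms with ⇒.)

S ⇒ Pz ⇒ fPz ⇒ ffPz ⇒ fffPz ⇒ ffffPz ⇒ fffffzz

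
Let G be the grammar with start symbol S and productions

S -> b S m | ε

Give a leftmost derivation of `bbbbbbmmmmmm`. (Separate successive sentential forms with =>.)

S => bSm => bbSmm => bbbSmmm => bbbbSmmmm => bbbbbSmmmmm => bbbbbbSmmmmmm => bbbbbbmmmmmm

S => bSm   [S -> b S m]
bSm => bbSmm   [S -> b S m]
bbSmm => bbbSmmm   [S -> b S m]
bbbSmmm => bbbbSmmmm   [S -> b S m]
bbbbSmmmm => bbbbbSmmmmm   [S -> b S m]
bbbbbSmmmmm => bbbbbbSmmmmmm   [S -> b S m]
bbbbbbSmmmmmm => bbbbbbmmmmmm   [S -> ε]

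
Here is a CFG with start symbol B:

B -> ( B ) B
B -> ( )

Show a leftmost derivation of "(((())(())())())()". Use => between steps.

B => (B)B => ((B)B)B => (((B)B)B)B => (((())B)B)B => (((())(B)B)B)B => (((())(())B)B)B => (((())(())())B)B => (((())(())())())B => (((())(())())())()

B => (B)B   [B -> ( B ) B]
(B)B => ((B)B)B   [B -> ( B ) B]
((B)B)B => (((B)B)B)B   [B -> ( B ) B]
(((B)B)B)B => (((())B)B)B   [B -> ( )]
(((())B)B)B => (((())(B)B)B)B   [B -> ( B ) B]
(((())(B)B)B)B => (((())(())B)B)B   [B -> ( )]
(((())(())B)B)B => (((())(())())B)B   [B -> ( )]
(((())(())())B)B => (((())(())())())B   [B -> ( )]
(((())(())())())B => (((())(())())())()   [B -> ( )]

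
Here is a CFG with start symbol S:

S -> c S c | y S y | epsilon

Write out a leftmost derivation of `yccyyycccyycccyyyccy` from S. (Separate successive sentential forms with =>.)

S => ySy => ycScy => yccSccy => yccySyccy => yccyySyyccy => yccyyySyyyccy => yccyyycScyyyccy => yccyyyccSccyyyccy => yccyyycccScccyyyccy => yccyyycccySycccyyyccy => yccyyycccyycccyyyccy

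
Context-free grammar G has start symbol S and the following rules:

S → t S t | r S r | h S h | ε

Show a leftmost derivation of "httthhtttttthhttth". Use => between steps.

S => hSh => htSth => httStth => htttSttth => httthShttth => httthhShhttth => httthhtSthhttth => httthhttStthhttth => httthhtttSttthhttth => httthhtttttthhttth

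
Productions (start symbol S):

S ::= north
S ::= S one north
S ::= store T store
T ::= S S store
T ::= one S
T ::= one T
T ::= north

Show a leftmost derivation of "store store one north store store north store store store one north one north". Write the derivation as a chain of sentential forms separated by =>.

S => S one north   [S ::= S one north]
S one north => S one north one north   [S ::= S one north]
S one north one north => store T store one north one north   [S ::= store T store]
store T store one north one north => store S S store store one north one north   [T ::= S S store]
store S S store store one north one north => store store T store S store store one north one north   [S ::= store T store]
store store T store S store store one north one north => store store one T store S store store one north one north   [T ::= one T]
store store one T store S store store one north one north => store store one north store S store store one north one north   [T ::= north]
store store one north store S store store one north one north => store store one north store store T store store store one north one north   [S ::= store T store]
store store one north store store T store store store one north one north => store store one north store store north store store store one north one north   [T ::= north]

S => S one north => S one north one north => store T store one north one north => store S S store store one north one north => store store T store S store store one north one north => store store one T store S store store one north one north => store store one north store S store store one north one north => store store one north store store T store store store one north one north => store store one north store store north store store store one north one north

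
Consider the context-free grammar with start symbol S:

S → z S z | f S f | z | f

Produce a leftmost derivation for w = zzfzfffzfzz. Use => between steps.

S=>zSz=>zzSzz=>zzfSfzz=>zzfzSzfzz=>zzfzfSfzfzz=>zzfzfffzfzz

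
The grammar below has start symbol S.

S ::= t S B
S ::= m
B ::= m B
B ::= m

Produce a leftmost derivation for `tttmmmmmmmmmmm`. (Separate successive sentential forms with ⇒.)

S ⇒ tSB ⇒ ttSBB ⇒ tttSBBB ⇒ tttmBBB ⇒ tttmmBBB ⇒ tttmmmBBB ⇒ tttmmmmBBB ⇒ tttmmmmmBBB ⇒ tttmmmmmmBBB ⇒ tttmmmmmmmBBB ⇒ tttmmmmmmmmBBB ⇒ tttmmmmmmmmmBB ⇒ tttmmmmmmmmmmB ⇒ tttmmmmmmmmmmm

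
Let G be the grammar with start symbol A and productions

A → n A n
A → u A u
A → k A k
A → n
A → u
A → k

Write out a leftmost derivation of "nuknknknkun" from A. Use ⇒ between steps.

A⇒nAn⇒nuAun⇒nukAkun⇒nuknAnkun⇒nuknkAknkun⇒nuknknknkun

A ⇒ nAn   [A → n A n]
nAn ⇒ nuAun   [A → u A u]
nuAun ⇒ nukAkun   [A → k A k]
nukAkun ⇒ nuknAnkun   [A → n A n]
nuknAnkun ⇒ nuknkAknkun   [A → k A k]
nuknkAknkun ⇒ nuknknknkun   [A → n]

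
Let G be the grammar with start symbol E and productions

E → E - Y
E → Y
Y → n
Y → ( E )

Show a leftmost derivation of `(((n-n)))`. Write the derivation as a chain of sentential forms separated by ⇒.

E ⇒ Y   [E → Y]
Y ⇒ (E)   [Y → ( E )]
(E) ⇒ (Y)   [E → Y]
(Y) ⇒ ((E))   [Y → ( E )]
((E)) ⇒ ((Y))   [E → Y]
((Y)) ⇒ (((E)))   [Y → ( E )]
(((E))) ⇒ (((E-Y)))   [E → E - Y]
(((E-Y))) ⇒ (((Y-Y)))   [E → Y]
(((Y-Y))) ⇒ (((n-Y)))   [Y → n]
(((n-Y))) ⇒ (((n-n)))   [Y → n]

E ⇒ Y ⇒ (E) ⇒ (Y) ⇒ ((E)) ⇒ ((Y)) ⇒ (((E))) ⇒ (((E-Y))) ⇒ (((Y-Y))) ⇒ (((n-Y))) ⇒ (((n-n)))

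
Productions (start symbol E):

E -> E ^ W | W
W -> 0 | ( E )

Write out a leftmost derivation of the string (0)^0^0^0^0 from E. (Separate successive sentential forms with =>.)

E => E^W   [E -> E ^ W]
E^W => E^W^W   [E -> E ^ W]
E^W^W => E^W^W^W   [E -> E ^ W]
E^W^W^W => E^W^W^W^W   [E -> E ^ W]
E^W^W^W^W => W^W^W^W^W   [E -> W]
W^W^W^W^W => (E)^W^W^W^W   [W -> ( E )]
(E)^W^W^W^W => (W)^W^W^W^W   [E -> W]
(W)^W^W^W^W => (0)^W^W^W^W   [W -> 0]
(0)^W^W^W^W => (0)^0^W^W^W   [W -> 0]
(0)^0^W^W^W => (0)^0^0^W^W   [W -> 0]
(0)^0^0^W^W => (0)^0^0^0^W   [W -> 0]
(0)^0^0^0^W => (0)^0^0^0^0   [W -> 0]

E=>E^W=>E^W^W=>E^W^W^W=>E^W^W^W^W=>W^W^W^W^W=>(E)^W^W^W^W=>(W)^W^W^W^W=>(0)^W^W^W^W=>(0)^0^W^W^W=>(0)^0^0^W^W=>(0)^0^0^0^W=>(0)^0^0^0^0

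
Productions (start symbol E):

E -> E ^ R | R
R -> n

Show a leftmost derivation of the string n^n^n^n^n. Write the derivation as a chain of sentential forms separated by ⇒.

E⇒E^R⇒E^R^R⇒E^R^R^R⇒E^R^R^R^R⇒R^R^R^R^R⇒n^R^R^R^R⇒n^n^R^R^R⇒n^n^n^R^R⇒n^n^n^n^R⇒n^n^n^n^n

E ⇒ E^R   [E -> E ^ R]
E^R ⇒ E^R^R   [E -> E ^ R]
E^R^R ⇒ E^R^R^R   [E -> E ^ R]
E^R^R^R ⇒ E^R^R^R^R   [E -> E ^ R]
E^R^R^R^R ⇒ R^R^R^R^R   [E -> R]
R^R^R^R^R ⇒ n^R^R^R^R   [R -> n]
n^R^R^R^R ⇒ n^n^R^R^R   [R -> n]
n^n^R^R^R ⇒ n^n^n^R^R   [R -> n]
n^n^n^R^R ⇒ n^n^n^n^R   [R -> n]
n^n^n^n^R ⇒ n^n^n^n^n   [R -> n]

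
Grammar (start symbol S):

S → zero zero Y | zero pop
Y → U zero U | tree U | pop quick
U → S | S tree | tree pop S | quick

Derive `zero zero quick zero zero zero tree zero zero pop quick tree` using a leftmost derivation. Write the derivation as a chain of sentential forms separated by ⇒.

S ⇒ zero zero Y ⇒ zero zero U zero U ⇒ zero zero quick zero U ⇒ zero zero quick zero S tree ⇒ zero zero quick zero zero zero Y tree ⇒ zero zero quick zero zero zero tree U tree ⇒ zero zero quick zero zero zero tree S tree ⇒ zero zero quick zero zero zero tree zero zero Y tree ⇒ zero zero quick zero zero zero tree zero zero pop quick tree

S ⇒ zero zero Y   [S → zero zero Y]
zero zero Y ⇒ zero zero U zero U   [Y → U zero U]
zero zero U zero U ⇒ zero zero quick zero U   [U → quick]
zero zero quick zero U ⇒ zero zero quick zero S tree   [U → S tree]
zero zero quick zero S tree ⇒ zero zero quick zero zero zero Y tree   [S → zero zero Y]
zero zero quick zero zero zero Y tree ⇒ zero zero quick zero zero zero tree U tree   [Y → tree U]
zero zero quick zero zero zero tree U tree ⇒ zero zero quick zero zero zero tree S tree   [U → S]
zero zero quick zero zero zero tree S tree ⇒ zero zero quick zero zero zero tree zero zero Y tree   [S → zero zero Y]
zero zero quick zero zero zero tree zero zero Y tree ⇒ zero zero quick zero zero zero tree zero zero pop quick tree   [Y → pop quick]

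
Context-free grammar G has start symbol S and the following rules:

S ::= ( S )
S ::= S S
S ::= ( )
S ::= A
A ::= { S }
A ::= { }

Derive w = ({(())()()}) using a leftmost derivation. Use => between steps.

S => (S)   [S ::= ( S )]
(S) => (A)   [S ::= A]
(A) => ({S})   [A ::= { S }]
({S}) => ({SS})   [S ::= S S]
({SS}) => ({SSS})   [S ::= S S]
({SSS}) => ({(S)SS})   [S ::= ( S )]
({(S)SS}) => ({(())SS})   [S ::= ( )]
({(())SS}) => ({(())()S})   [S ::= ( )]
({(())()S}) => ({(())()()})   [S ::= ( )]

S => (S) => (A) => ({S}) => ({SS}) => ({SSS}) => ({(S)SS}) => ({(())SS}) => ({(())()S}) => ({(())()()})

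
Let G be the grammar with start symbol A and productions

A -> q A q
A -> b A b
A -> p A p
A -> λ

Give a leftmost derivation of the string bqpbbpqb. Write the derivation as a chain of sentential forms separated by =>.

A => bAb => bqAqb => bqpApqb => bqpbAbpqb => bqpbbpqb

A => bAb   [A -> b A b]
bAb => bqAqb   [A -> q A q]
bqAqb => bqpApqb   [A -> p A p]
bqpApqb => bqpbAbpqb   [A -> b A b]
bqpbAbpqb => bqpbbpqb   [A -> λ]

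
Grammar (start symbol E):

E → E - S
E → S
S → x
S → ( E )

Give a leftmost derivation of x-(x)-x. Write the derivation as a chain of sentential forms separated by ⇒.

E ⇒ E-S   [E → E - S]
E-S ⇒ E-S-S   [E → E - S]
E-S-S ⇒ S-S-S   [E → S]
S-S-S ⇒ x-S-S   [S → x]
x-S-S ⇒ x-(E)-S   [S → ( E )]
x-(E)-S ⇒ x-(S)-S   [E → S]
x-(S)-S ⇒ x-(x)-S   [S → x]
x-(x)-S ⇒ x-(x)-x   [S → x]

E⇒E-S⇒E-S-S⇒S-S-S⇒x-S-S⇒x-(E)-S⇒x-(S)-S⇒x-(x)-S⇒x-(x)-x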